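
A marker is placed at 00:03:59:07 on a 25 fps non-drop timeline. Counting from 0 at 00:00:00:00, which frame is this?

frame 5982

Total seconds to the label: (0 × 3600 + 3 × 60 + 59) = 239.
Frame index = 239 × 25 + 7 = 5982.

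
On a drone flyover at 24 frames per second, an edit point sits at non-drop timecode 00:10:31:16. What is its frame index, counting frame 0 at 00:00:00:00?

Total seconds to the label: (0 × 3600 + 10 × 60 + 31) = 631.
Frame index = 631 × 24 + 16 = 15160.

15160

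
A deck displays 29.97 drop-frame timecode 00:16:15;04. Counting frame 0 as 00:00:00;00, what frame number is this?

29224

As if non-drop at 30 labels/s: (0 × 3600 + 16 × 60 + 15) × 30 + 4 = 29254.
Minute boundaries passed: 16; those not divisible by 10: 16 − 1 = 15; dropped labels = 2 × 15 = 30.
Actual frame index = 29254 − 30 = 29224.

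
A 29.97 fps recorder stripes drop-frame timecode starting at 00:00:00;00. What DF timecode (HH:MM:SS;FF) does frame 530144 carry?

04:54:49;04

Each 10-minute DF block holds 10 × 60 × 30 − 9 × 2 = 17982 frames. 530144 ÷ 17982 → 29 full blocks, remainder 8666.
Within the partial block the first minute is 1800 frames and each further minute 1798, so 4 further minute boundaries passed. Total skipped labels = 18 × 29 + 2 × 4 = 530.
Non-drop label index = 530144 + 530 = 530674; at 30 labels/s that is 04:54:49:04, i.e. DF 04:54:49;04.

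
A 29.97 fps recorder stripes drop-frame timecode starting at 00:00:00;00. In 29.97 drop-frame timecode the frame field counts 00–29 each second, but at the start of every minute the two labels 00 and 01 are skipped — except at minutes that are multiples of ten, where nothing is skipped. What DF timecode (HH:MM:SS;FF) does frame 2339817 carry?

Each 10-minute DF block holds 10 × 60 × 30 − 9 × 2 = 17982 frames. 2339817 ÷ 17982 → 130 full blocks, remainder 2157.
Within the partial block the first minute is 1800 frames and each further minute 1798, so 1 further minute boundary passed. Total skipped labels = 18 × 130 + 2 × 1 = 2342.
Non-drop label index = 2339817 + 2342 = 2342159; at 30 labels/s that is 21:41:11:29, i.e. DF 21:41:11;29.

21:41:11;29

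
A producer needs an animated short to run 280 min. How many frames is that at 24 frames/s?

403200 frames

280 min = 16800 s.
Frames = 16800 × 24 = 403200.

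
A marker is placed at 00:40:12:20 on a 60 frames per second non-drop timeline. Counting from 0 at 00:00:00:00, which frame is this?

144740

Total seconds to the label: (0 × 3600 + 40 × 60 + 12) = 2412.
Frame index = 2412 × 60 + 20 = 144740.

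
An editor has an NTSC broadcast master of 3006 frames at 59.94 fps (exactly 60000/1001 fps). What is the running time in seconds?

50.1501 seconds

Running time = 3006 / (60000/1001) = 50.1501 s.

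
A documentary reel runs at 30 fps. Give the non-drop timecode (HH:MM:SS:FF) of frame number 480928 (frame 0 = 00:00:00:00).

04:27:10:28

480928 ÷ 30 = 16030 full seconds, remainder 28 frames.
16030 s = 4 h 27 min 10 s.
Timecode: 04:27:10:28.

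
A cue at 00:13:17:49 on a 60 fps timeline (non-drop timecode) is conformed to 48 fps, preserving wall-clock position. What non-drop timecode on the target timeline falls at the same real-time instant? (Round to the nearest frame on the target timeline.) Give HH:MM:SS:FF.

00:13:17:39

Source frame index: (0×3600 + 13×60 + 17) × 60 + 49 = 47869.
Real time: 47869 / (60) = 47869/60 s.
Target frame: (47869/60) × (48) = 191476/5 ≈ 38295.200 → 38295.
At 48 labels/s: frame 38295 → 00:13:17:39.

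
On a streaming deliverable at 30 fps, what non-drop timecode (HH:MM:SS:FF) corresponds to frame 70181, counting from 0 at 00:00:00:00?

00:38:59:11

70181 ÷ 30 = 2339 full seconds, remainder 11 frames.
2339 s = 0 h 38 min 59 s.
Timecode: 00:38:59:11.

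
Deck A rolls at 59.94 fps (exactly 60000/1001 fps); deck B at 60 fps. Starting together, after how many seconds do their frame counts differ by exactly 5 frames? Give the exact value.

1001/12 seconds

The gap grows by |60 − 60000/1001| = 60/1001 frames per second.
Time for a 5-frame gap: 5 ÷ (60/1001) = 1001/12 s.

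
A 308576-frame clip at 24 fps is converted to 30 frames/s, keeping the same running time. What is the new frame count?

Target frames = source frames × (target rate / source rate) = 308576 × (30)/(24) = 308576 × 5/4 = 385720.

385720 frames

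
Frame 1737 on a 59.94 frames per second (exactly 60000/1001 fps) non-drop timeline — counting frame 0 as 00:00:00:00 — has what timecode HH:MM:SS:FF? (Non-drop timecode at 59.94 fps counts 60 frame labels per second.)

1737 ÷ 60 = 28 full seconds, remainder 57 frames.
28 s = 0 h 0 min 28 s.
Timecode: 00:00:28:57.

00:00:28:57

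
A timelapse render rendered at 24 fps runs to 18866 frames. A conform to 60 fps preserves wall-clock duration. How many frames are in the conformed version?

47165 frames

Target frames = source frames × (target rate / source rate) = 18866 × (60)/(24) = 18866 × 5/2 = 47165.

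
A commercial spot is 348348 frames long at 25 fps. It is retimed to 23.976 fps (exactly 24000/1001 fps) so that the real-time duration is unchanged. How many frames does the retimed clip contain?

334080 frames

Target frames = source frames × (target rate / source rate) = 348348 × (24000/1001)/(25) = 348348 × 960/1001 = 334080.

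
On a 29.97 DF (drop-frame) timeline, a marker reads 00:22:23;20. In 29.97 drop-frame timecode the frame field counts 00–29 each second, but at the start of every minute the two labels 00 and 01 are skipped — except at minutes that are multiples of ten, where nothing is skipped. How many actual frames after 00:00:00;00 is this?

40270

As if non-drop at 30 labels/s: (0 × 3600 + 22 × 60 + 23) × 30 + 20 = 40310.
Minute boundaries passed: 22; those not divisible by 10: 22 − 2 = 20; dropped labels = 2 × 20 = 40.
Actual frame index = 40310 − 40 = 40270.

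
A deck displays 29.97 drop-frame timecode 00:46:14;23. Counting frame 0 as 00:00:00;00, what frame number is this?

As if non-drop at 30 labels/s: (0 × 3600 + 46 × 60 + 14) × 30 + 23 = 83243.
Minute boundaries passed: 46; those not divisible by 10: 46 − 4 = 42; dropped labels = 2 × 42 = 84.
Actual frame index = 83243 − 84 = 83159.

83159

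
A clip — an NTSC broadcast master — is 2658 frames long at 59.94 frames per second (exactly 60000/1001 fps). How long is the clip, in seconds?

44.3443 seconds

Running time = 2658 / (60000/1001) = 44.3443 s.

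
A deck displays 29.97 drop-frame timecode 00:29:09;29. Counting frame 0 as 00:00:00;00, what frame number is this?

52445

Complete 10-minute blocks: 2, each 17982 frames → 35964.
Remaining 9 whole minutes in the current block: 1800 + 8 × 1798 = 16184 frames.
Within the current minute: 9 × 30 + 29 − 2 = 297 (labels ;00/;01 skipped at this minute). Total = 35964 + 16184 + 297 = 52445.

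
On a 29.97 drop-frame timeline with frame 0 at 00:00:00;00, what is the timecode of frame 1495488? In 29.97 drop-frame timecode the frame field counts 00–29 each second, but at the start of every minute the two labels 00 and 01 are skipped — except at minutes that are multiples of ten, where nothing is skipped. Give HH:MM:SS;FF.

13:51:39;14

Ten DF minutes hold 17982 frames, so frame 1495488 lies in block 83 (frames 1492506–1510487) with 2982 frames into that block.
The block's first minute is 1800 frames and the rest 1798 each; 2982 frames reaches minute 1, so 83 × 18 + 1 × 2 = 1496 labels have been skipped so far.
Adding those back, label number 1495488 + 1496 = 1496984 at 30 labels/s is 49899 s + 14 f = 13 h 51 min 39 s frame 14, i.e. 13:51:39;14.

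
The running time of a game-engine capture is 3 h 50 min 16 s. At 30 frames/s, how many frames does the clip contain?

414480 frames

3 h 50 min 16 s = 13816 s.
Frames = 13816 × 30 = 414480.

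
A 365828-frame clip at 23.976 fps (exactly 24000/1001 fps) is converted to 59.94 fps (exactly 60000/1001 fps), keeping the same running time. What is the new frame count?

914570 frames

Target frames = source frames × (target rate / source rate) = 365828 × (60000/1001)/(24000/1001) = 365828 × 5/2 = 914570.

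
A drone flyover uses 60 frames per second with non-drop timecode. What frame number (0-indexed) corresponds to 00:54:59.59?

frame 197999

Total seconds to the label: (0 × 3600 + 54 × 60 + 59) = 3299.
Frame index = 3299 × 60 + 59 = 197999.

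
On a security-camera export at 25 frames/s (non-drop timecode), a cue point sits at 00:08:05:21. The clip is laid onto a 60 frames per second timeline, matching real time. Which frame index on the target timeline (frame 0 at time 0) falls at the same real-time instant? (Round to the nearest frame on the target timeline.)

Source frame index: (0×3600 + 8×60 + 5) × 25 + 21 = 12146.
Real time: 12146 / (25) = 12146/25 s.
Target frame: (12146/25) × (60) = 145752/5 ≈ 29150.400 → 29150.

frame 29150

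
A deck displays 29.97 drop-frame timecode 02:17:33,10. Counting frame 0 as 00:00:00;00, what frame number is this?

247352

As if non-drop at 30 labels/s: (2 × 3600 + 17 × 60 + 33) × 30 + 10 = 247600.
Minute boundaries passed: 137; those not divisible by 10: 137 − 13 = 124; dropped labels = 2 × 124 = 248.
Actual frame index = 247600 − 248 = 247352.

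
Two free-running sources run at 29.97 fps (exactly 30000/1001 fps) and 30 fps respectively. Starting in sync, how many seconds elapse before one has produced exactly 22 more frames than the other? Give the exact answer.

The gap grows by |30 − 30000/1001| = 30/1001 frames per second.
Time for a 22-frame gap: 22 ÷ (30/1001) = 11011/15 s.

11011/15 seconds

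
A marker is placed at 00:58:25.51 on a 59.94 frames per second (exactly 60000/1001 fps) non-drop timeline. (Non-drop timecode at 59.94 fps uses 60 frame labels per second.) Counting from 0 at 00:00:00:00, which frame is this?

Total seconds to the label: (0 × 3600 + 58 × 60 + 25) = 3505.
Frame index = 3505 × 60 + 51 = 210351.

frame 210351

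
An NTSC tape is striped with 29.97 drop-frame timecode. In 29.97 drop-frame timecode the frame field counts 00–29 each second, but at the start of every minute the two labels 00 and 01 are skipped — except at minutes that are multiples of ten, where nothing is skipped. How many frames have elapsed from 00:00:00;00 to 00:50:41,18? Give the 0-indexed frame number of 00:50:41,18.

91158

Complete 10-minute blocks: 5, each 17982 frames → 89910.
Remaining 0 whole minutes in the current block: 0 frames.
Within the current minute: 41 × 30 + 18 = 1248. Total = 89910 + 0 + 1248 = 91158.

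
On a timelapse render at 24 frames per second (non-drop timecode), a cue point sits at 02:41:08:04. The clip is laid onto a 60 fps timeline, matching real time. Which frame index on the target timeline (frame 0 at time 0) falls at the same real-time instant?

frame 580090

Source frame index: (2×3600 + 41×60 + 8) × 24 + 4 = 232036.
Real time: 232036 / (24) = 58009/6 s.
Target frame: (58009/6) × (60) = 580090.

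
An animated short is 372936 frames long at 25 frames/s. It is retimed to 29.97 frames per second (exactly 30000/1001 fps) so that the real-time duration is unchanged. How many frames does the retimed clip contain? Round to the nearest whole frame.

447076 frames

Frames at target rate = 372936 × (30000/1001) / (25) = 447523200/1001 ≈ 447076.124.
Nearest whole frame: 447076.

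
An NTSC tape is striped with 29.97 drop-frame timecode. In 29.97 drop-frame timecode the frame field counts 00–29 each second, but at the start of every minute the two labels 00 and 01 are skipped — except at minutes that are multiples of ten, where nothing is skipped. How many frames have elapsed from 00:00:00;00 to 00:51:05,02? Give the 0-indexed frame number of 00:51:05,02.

Complete 10-minute blocks: 5, each 17982 frames → 89910.
Remaining 1 whole minute in the current block: 1800 + 0 × 1798 = 1800 frames.
Within the current minute: 5 × 30 + 2 − 2 = 150 (labels ;00/;01 skipped at this minute). Total = 89910 + 1800 + 150 = 91860.

91860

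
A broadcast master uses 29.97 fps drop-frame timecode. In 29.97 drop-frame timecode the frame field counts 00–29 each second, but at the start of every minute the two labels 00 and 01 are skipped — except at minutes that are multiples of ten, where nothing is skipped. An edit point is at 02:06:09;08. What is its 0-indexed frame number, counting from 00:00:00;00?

As if non-drop at 30 labels/s: (2 × 3600 + 6 × 60 + 9) × 30 + 8 = 227078.
Minute boundaries passed: 126; those not divisible by 10: 126 − 12 = 114; dropped labels = 2 × 114 = 228.
Actual frame index = 227078 − 228 = 226850.

226850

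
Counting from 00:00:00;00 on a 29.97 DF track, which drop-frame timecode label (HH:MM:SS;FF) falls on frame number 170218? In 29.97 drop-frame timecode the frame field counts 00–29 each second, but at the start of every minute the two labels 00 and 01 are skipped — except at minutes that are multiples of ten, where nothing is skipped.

Ten DF minutes hold 17982 frames, so frame 170218 lies in block 9 (frames 161838–179819) with 8380 frames into that block.
The block's first minute is 1800 frames and the rest 1798 each; 8380 frames reaches minute 4, so 9 × 18 + 4 × 2 = 170 labels have been skipped so far.
Adding those back, label number 170218 + 170 = 170388 at 30 labels/s is 5679 s + 18 f = 1 h 34 min 39 s frame 18, i.e. 01:34:39;18.

01:34:39;18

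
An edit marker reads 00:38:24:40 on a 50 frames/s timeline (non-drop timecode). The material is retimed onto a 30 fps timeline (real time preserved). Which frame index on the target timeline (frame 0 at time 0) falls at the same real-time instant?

frame 69144

Source frame index: (0×3600 + 38×60 + 24) × 50 + 40 = 115240.
Real time: 115240 / (50) = 11524/5 s.
Target frame: (11524/5) × (30) = 69144.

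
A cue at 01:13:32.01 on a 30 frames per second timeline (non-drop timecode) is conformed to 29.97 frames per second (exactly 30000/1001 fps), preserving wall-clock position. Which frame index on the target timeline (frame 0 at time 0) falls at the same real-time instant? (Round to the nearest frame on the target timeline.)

frame 132229

Source frame index: (1×3600 + 13×60 + 32) × 30 + 1 = 132361.
Real time: 132361 / (30) = 132361/30 s.
Target frame: (132361/30) × (30000/1001) = 132361000/1001 ≈ 132228.771 → 132229.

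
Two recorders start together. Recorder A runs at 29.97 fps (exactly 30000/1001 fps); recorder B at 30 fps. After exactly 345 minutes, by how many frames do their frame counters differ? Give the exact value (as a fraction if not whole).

621000/1001 frames

345 min = 20700 s.
A emits 30000/1001 × 20700 = 621000000/1001 frames; B emits 30 × 20700 = 621000.
Difference = 621000/1001 frames (≈ 620.3796); B is ahead of A.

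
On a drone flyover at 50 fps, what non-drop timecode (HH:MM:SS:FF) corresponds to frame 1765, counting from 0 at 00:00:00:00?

00:00:35:15

1765 ÷ 50 = 35 full seconds, remainder 15 frames.
35 s = 0 h 0 min 35 s.
Timecode: 00:00:35:15.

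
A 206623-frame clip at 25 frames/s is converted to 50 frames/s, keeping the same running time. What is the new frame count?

Frames at target rate = 206623 × (50) / (25) = 413246.

413246 frames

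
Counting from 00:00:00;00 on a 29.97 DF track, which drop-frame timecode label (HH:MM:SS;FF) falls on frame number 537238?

Each 10-minute DF block holds 10 × 60 × 30 − 9 × 2 = 17982 frames. 537238 ÷ 17982 → 29 full blocks, remainder 15760.
Within the partial block the first minute is 1800 frames and each further minute 1798, so 8 further minute boundaries passed. Total skipped labels = 18 × 29 + 2 × 8 = 538.
Non-drop label index = 537238 + 538 = 537776; at 30 labels/s that is 04:58:45:26, i.e. DF 04:58:45;26.

04:58:45;26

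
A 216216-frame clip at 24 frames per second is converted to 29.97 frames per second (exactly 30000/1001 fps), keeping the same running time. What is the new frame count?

270000 frames

Target frames = source frames × (target rate / source rate) = 216216 × (30000/1001)/(24) = 216216 × 1250/1001 = 270000.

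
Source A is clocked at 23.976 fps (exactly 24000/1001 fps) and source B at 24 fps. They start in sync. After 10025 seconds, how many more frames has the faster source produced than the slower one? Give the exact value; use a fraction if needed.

A emits 24000/1001 × 10025 = 240600000/1001 frames; B emits 24 × 10025 = 240600.
Difference = 240600/1001 frames (≈ 240.3596); B is ahead of A.

240600/1001 frames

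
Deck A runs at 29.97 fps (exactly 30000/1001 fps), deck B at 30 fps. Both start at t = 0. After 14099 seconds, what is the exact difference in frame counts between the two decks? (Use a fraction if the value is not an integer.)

422970/1001 frames

A emits 30000/1001 × 14099 = 422970000/1001 frames; B emits 30 × 14099 = 422970.
Difference = 422970/1001 frames (≈ 422.5475); B is ahead of A.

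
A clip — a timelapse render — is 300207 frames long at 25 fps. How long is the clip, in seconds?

12008.28 seconds

Running time = 300207 / (25) = 12008.28 s.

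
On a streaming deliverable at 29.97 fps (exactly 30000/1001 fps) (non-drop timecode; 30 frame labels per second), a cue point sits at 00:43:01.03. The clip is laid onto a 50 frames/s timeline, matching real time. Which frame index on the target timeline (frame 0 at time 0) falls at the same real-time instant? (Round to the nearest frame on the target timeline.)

frame 129184

Source frame index: (0×3600 + 43×60 + 1) × 30 + 3 = 77433.
Real time: 77433 / (30000/1001) = 25836811/10000 s.
Target frame: (25836811/10000) × (50) = 25836811/200 ≈ 129184.055 → 129184.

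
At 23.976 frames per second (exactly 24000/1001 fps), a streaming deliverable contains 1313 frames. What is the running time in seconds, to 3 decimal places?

Running time = 1313 × 1001/24000 = 1314313/24000 s ≈ 54.763 s.

54.763 seconds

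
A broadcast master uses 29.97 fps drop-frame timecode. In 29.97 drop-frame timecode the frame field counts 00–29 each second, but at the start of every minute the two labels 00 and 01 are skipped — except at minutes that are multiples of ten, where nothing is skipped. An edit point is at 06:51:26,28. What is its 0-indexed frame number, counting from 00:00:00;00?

As if non-drop at 30 labels/s: (6 × 3600 + 51 × 60 + 26) × 30 + 28 = 740608.
Minute boundaries passed: 411; those not divisible by 10: 411 − 41 = 370; dropped labels = 2 × 370 = 740.
Actual frame index = 740608 − 740 = 739868.

739868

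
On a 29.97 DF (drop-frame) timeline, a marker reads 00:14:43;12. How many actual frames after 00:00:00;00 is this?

26476

As if non-drop at 30 labels/s: (0 × 3600 + 14 × 60 + 43) × 30 + 12 = 26502.
Minute boundaries passed: 14; those not divisible by 10: 14 − 1 = 13; dropped labels = 2 × 13 = 26.
Actual frame index = 26502 − 26 = 26476.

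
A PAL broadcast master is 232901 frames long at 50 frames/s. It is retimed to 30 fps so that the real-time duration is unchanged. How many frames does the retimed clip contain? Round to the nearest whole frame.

Frames at target rate = 232901 × (30) / (50) = 698703/5 ≈ 139740.600.
Nearest whole frame: 139741.

139741 frames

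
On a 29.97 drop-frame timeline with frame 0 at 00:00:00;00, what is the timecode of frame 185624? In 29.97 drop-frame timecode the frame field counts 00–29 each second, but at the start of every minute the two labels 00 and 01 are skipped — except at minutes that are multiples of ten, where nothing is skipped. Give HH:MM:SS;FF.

Ten DF minutes hold 17982 frames, so frame 185624 lies in block 10 (frames 179820–197801) with 5804 frames into that block.
The block's first minute is 1800 frames and the rest 1798 each; 5804 frames reaches minute 3, so 10 × 18 + 3 × 2 = 186 labels have been skipped so far.
Adding those back, label number 185624 + 186 = 185810 at 30 labels/s is 6193 s + 20 f = 1 h 43 min 13 s frame 20, i.e. 01:43:13;20.

01:43:13;20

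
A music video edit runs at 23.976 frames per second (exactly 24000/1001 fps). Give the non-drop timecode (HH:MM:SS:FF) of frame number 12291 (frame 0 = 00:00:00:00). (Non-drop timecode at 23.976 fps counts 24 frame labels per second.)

00:08:32:03

12291 ÷ 24 = 512 full seconds, remainder 3 frames.
512 s = 0 h 8 min 32 s.
Timecode: 00:08:32:03.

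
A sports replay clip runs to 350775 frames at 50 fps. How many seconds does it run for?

7015.5 seconds

Running time = 350775 / (50) = 7015.5 s.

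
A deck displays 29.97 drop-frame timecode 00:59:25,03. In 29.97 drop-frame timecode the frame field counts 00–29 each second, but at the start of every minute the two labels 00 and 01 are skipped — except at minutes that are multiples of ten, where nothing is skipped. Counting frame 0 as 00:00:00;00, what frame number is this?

106845

As if non-drop at 30 labels/s: (0 × 3600 + 59 × 60 + 25) × 30 + 3 = 106953.
Minute boundaries passed: 59; those not divisible by 10: 59 − 5 = 54; dropped labels = 2 × 54 = 108.
Actual frame index = 106953 − 108 = 106845.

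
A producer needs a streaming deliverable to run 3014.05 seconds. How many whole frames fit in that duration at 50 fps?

150702 frames

Frames = 3014.05 × 50 = 301405/2 ≈ 150702.5000.
Complete frames: 150702.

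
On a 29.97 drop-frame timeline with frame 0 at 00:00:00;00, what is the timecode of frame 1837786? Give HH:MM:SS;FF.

17:02:00;26

Ten DF minutes hold 17982 frames, so frame 1837786 lies in block 102 (frames 1834164–1852145) with 3622 frames into that block.
The block's first minute is 1800 frames and the rest 1798 each; 3622 frames reaches minute 2, so 102 × 18 + 2 × 2 = 1840 labels have been skipped so far.
Adding those back, label number 1837786 + 1840 = 1839626 at 30 labels/s is 61320 s + 26 f = 17 h 2 min 0 s frame 26, i.e. 17:02:00;26.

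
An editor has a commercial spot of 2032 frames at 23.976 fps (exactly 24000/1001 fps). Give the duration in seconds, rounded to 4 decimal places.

84.7513 seconds

Running time = 2032 × 1001/24000 = 127127/1500 s ≈ 84.7513 s.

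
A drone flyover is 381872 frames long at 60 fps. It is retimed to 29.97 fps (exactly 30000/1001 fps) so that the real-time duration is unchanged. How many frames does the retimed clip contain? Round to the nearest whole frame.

190745 frames

Frames at target rate = 381872 × (30000/1001) / (60) = 190936000/1001 ≈ 190745.255.
Nearest whole frame: 190745.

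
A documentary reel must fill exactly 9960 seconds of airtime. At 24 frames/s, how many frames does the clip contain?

239040 frames

Frames = 9960 × 24 = 239040.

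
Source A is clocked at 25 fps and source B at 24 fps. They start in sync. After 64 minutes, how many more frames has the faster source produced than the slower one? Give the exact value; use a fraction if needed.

64 min = 3840 s.
A emits 25 × 3840 = 96000 frames; B emits 24 × 3840 = 92160.
Difference = 3840 frames; B is behind A.

3840 frames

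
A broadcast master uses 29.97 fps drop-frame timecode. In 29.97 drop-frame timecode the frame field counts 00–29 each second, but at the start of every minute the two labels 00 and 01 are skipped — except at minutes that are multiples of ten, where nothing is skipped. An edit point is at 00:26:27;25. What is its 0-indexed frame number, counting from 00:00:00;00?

47587

Complete 10-minute blocks: 2, each 17982 frames → 35964.
Remaining 6 whole minutes in the current block: 1800 + 5 × 1798 = 10790 frames.
Within the current minute: 27 × 30 + 25 − 2 = 833 (labels ;00/;01 skipped at this minute). Total = 35964 + 10790 + 833 = 47587.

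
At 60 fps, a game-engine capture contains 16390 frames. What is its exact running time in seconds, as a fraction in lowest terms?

1639/6 seconds

Running time = 16390 ÷ (60) = 16390 × 1/60 = 1639/6 s.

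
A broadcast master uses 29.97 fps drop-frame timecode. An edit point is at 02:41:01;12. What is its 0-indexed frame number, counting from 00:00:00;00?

289552

Complete 10-minute blocks: 16, each 17982 frames → 287712.
Remaining 1 whole minute in the current block: 1800 + 0 × 1798 = 1800 frames.
Within the current minute: 1 × 30 + 12 − 2 = 40 (labels ;00/;01 skipped at this minute). Total = 287712 + 1800 + 40 = 289552.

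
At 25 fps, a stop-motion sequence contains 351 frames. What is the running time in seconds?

14.04 seconds

Running time = 351 / (25) = 14.04 s.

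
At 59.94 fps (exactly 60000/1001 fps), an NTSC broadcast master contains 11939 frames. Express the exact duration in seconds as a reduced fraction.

11950939/60000 seconds

Running time = 11939 ÷ (60000/1001) = 11939 × 1001/60000 = 11950939/60000 s.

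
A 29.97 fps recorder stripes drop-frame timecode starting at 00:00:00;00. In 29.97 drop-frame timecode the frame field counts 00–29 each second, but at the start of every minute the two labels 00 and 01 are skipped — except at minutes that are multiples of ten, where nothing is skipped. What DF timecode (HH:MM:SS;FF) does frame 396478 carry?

Each 10-minute DF block holds 10 × 60 × 30 − 9 × 2 = 17982 frames. 396478 ÷ 17982 → 22 full blocks, remainder 874.
Within the partial block the first minute is 1800 frames and each further minute 1798, so 0 further minute boundaries passed. Total skipped labels = 18 × 22 + 2 × 0 = 396.
Non-drop label index = 396478 + 396 = 396874; at 30 labels/s that is 03:40:29:04, i.e. DF 03:40:29;04.

03:40:29;04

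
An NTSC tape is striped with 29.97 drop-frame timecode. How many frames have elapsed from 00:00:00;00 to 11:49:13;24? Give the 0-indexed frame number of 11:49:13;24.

1275336

Complete 10-minute blocks: 70, each 17982 frames → 1258740.
Remaining 9 whole minutes in the current block: 1800 + 8 × 1798 = 16184 frames.
Within the current minute: 13 × 30 + 24 − 2 = 412 (labels ;00/;01 skipped at this minute). Total = 1258740 + 16184 + 412 = 1275336.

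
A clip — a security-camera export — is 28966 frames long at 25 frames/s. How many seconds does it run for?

1158.64 seconds

Running time = 28966 / (25) = 1158.64 s.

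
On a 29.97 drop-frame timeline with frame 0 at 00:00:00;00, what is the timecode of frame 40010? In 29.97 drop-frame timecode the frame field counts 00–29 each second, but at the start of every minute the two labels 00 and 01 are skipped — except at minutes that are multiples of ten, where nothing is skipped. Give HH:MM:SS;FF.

00:22:15;00

Ten DF minutes hold 17982 frames, so frame 40010 lies in block 2 (frames 35964–53945) with 4046 frames into that block.
The block's first minute is 1800 frames and the rest 1798 each; 4046 frames reaches minute 2, so 2 × 18 + 2 × 2 = 40 labels have been skipped so far.
Adding those back, label number 40010 + 40 = 40050 at 30 labels/s is 1335 s + 0 f = 0 h 22 min 15 s frame 0, i.e. 00:22:15;00.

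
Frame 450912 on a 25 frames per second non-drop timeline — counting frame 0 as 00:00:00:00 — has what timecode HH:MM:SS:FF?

05:00:36:12

450912 ÷ 25 = 18036 full seconds, remainder 12 frames.
18036 s = 5 h 0 min 36 s.
Timecode: 05:00:36:12.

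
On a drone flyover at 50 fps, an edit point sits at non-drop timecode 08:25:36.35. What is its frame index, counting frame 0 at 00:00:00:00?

Total seconds to the label: (8 × 3600 + 25 × 60 + 36) = 30336.
Frame index = 30336 × 50 + 35 = 1516835.

frame 1516835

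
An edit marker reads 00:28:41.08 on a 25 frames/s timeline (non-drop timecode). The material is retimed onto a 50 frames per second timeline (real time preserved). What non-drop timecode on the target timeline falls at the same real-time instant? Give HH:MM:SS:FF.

Source frame index: (0×3600 + 28×60 + 41) × 25 + 8 = 43033.
Real time: 43033 / (25) = 43033/25 s.
Target frame: (43033/25) × (50) = 86066.
At 50 labels/s: frame 86066 → 00:28:41:16.

00:28:41:16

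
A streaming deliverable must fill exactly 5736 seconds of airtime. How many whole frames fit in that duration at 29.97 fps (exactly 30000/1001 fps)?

Frames = 5736 × 30000/1001 = 172080000/1001 ≈ 171908.0919.
Complete frames: 171908.

171908 frames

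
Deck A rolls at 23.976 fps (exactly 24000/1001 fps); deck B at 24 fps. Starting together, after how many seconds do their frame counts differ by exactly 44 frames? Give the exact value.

The gap grows by |24 − 24000/1001| = 24/1001 frames per second.
Time for a 44-frame gap: 44 ÷ (24/1001) = 11011/6 s.

11011/6 seconds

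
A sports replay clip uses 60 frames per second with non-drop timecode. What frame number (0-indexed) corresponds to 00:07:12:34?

Total seconds to the label: (0 × 3600 + 7 × 60 + 12) = 432.
Frame index = 432 × 60 + 34 = 25954.

25954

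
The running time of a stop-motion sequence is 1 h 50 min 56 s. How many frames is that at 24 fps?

1 h 50 min 56 s = 6656 s.
Frames = 6656 × 24 = 159744.

159744 frames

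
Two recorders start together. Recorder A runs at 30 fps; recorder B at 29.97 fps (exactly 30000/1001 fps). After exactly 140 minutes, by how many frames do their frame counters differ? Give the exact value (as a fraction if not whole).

36000/143 frames

140 min = 8400 s.
A emits 30 × 8400 = 252000 frames; B emits 30000/1001 × 8400 = 36000000/143.
Difference = 36000/143 frames (≈ 251.7483); B is behind A.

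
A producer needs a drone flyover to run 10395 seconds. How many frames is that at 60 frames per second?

623700 frames

Frames = 10395 × 60 = 623700.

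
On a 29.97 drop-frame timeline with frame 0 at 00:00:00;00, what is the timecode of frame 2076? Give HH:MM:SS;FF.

00:01:09;08

Each 10-minute DF block holds 10 × 60 × 30 − 9 × 2 = 17982 frames. 2076 ÷ 17982 → 0 full blocks, remainder 2076.
Within the partial block the first minute is 1800 frames and each further minute 1798, so 1 further minute boundary passed. Total skipped labels = 18 × 0 + 2 × 1 = 2.
Non-drop label index = 2076 + 2 = 2078; at 30 labels/s that is 00:01:09:08, i.e. DF 00:01:09;08.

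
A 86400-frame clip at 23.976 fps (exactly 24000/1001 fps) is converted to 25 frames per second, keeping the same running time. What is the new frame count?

90090 frames

Target frames = source frames × (target rate / source rate) = 86400 × (25)/(24000/1001) = 86400 × 1001/960 = 90090.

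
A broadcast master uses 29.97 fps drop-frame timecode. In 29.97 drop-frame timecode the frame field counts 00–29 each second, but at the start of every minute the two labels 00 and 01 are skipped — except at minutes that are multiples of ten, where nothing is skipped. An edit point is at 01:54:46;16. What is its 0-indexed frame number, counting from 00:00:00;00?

As if non-drop at 30 labels/s: (1 × 3600 + 54 × 60 + 46) × 30 + 16 = 206596.
Minute boundaries passed: 114; those not divisible by 10: 114 − 11 = 103; dropped labels = 2 × 103 = 206.
Actual frame index = 206596 − 206 = 206390.

206390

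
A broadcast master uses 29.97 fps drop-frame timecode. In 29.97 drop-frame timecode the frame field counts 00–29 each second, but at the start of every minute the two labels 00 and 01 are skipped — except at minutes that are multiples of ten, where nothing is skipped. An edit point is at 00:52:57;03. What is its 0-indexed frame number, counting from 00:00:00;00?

95219

As if non-drop at 30 labels/s: (0 × 3600 + 52 × 60 + 57) × 30 + 3 = 95313.
Minute boundaries passed: 52; those not divisible by 10: 52 − 5 = 47; dropped labels = 2 × 47 = 94.
Actual frame index = 95313 − 94 = 95219.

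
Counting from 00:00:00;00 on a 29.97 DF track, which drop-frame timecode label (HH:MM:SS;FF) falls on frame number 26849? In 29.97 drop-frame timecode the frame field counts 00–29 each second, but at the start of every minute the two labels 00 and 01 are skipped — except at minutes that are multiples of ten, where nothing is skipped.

Ten DF minutes hold 17982 frames, so frame 26849 lies in block 1 (frames 17982–35963) with 8867 frames into that block.
The block's first minute is 1800 frames and the rest 1798 each; 8867 frames reaches minute 4, so 1 × 18 + 4 × 2 = 26 labels have been skipped so far.
Adding those back, label number 26849 + 26 = 26875 at 30 labels/s is 895 s + 25 f = 0 h 14 min 55 s frame 25, i.e. 00:14:55;25.

00:14:55;25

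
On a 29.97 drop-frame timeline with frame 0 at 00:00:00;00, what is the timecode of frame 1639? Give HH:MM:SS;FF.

Each 10-minute DF block holds 10 × 60 × 30 − 9 × 2 = 17982 frames. 1639 ÷ 17982 → 0 full blocks, remainder 1639.
Within the partial block the first minute is 1800 frames and each further minute 1798, so 0 further minute boundaries passed. Total skipped labels = 18 × 0 + 2 × 0 = 0.
Non-drop label index = 1639 + 0 = 1639; at 30 labels/s that is 00:00:54:19, i.e. DF 00:00:54;19.

00:00:54;19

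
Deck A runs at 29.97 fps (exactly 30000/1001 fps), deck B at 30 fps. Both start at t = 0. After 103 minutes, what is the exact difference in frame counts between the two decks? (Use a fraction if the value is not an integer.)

185400/1001 frames

103 min = 6180 s.
A emits 30000/1001 × 6180 = 185400000/1001 frames; B emits 30 × 6180 = 185400.
Difference = 185400/1001 frames (≈ 185.2148); B is ahead of A.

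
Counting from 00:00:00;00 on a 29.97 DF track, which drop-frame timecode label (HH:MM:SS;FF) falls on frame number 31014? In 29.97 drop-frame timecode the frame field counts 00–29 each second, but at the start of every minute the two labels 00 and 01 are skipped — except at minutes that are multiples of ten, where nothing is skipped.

Each 10-minute DF block holds 10 × 60 × 30 − 9 × 2 = 17982 frames. 31014 ÷ 17982 → 1 full block, remainder 13032.
Within the partial block the first minute is 1800 frames and each further minute 1798, so 7 further minute boundaries passed. Total skipped labels = 18 × 1 + 2 × 7 = 32.
Non-drop label index = 31014 + 32 = 31046; at 30 labels/s that is 00:17:14:26, i.e. DF 00:17:14;26.

00:17:14;26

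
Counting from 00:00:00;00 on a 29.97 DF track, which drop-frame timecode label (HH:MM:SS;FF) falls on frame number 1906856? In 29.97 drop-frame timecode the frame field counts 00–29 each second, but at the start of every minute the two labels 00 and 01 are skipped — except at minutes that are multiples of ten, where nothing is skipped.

17:40:25;14

Each 10-minute DF block holds 10 × 60 × 30 − 9 × 2 = 17982 frames. 1906856 ÷ 17982 → 106 full blocks, remainder 764.
Within the partial block the first minute is 1800 frames and each further minute 1798, so 0 further minute boundaries passed. Total skipped labels = 18 × 106 + 2 × 0 = 1908.
Non-drop label index = 1906856 + 1908 = 1908764; at 30 labels/s that is 17:40:25:14, i.e. DF 17:40:25;14.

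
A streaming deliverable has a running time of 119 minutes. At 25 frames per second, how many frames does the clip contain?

119 min = 7140 s.
Frames = 7140 × 25 = 178500.

178500 frames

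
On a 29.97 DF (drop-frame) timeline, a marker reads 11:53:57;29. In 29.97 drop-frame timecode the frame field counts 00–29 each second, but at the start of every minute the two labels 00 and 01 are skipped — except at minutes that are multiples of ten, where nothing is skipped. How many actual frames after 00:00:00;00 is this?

1283855

Complete 10-minute blocks: 71, each 17982 frames → 1276722.
Remaining 3 whole minutes in the current block: 1800 + 2 × 1798 = 5396 frames.
Within the current minute: 57 × 30 + 29 − 2 = 1737 (labels ;00/;01 skipped at this minute). Total = 1276722 + 5396 + 1737 = 1283855.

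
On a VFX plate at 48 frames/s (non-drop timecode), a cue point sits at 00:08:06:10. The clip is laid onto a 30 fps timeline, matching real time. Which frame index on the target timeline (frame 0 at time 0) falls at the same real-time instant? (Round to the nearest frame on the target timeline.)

Source frame index: (0×3600 + 8×60 + 6) × 48 + 10 = 23338.
Real time: 23338 / (48) = 11669/24 s.
Target frame: (11669/24) × (30) = 58345/4 ≈ 14586.250 → 14586.

frame 14586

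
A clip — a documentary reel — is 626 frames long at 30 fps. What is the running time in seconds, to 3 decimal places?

20.867 seconds

Running time = 626 × 1/30 = 313/15 s ≈ 20.867 s.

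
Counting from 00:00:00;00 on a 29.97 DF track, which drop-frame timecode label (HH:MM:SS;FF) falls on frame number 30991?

00:17:14;03

Ten DF minutes hold 17982 frames, so frame 30991 lies in block 1 (frames 17982–35963) with 13009 frames into that block.
The block's first minute is 1800 frames and the rest 1798 each; 13009 frames reaches minute 7, so 1 × 18 + 7 × 2 = 32 labels have been skipped so far.
Adding those back, label number 30991 + 32 = 31023 at 30 labels/s is 1034 s + 3 f = 0 h 17 min 14 s frame 3, i.e. 00:17:14;03.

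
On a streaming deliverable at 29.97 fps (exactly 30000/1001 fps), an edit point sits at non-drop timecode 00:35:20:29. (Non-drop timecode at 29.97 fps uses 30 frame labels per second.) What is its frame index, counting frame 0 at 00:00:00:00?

Total seconds to the label: (0 × 3600 + 35 × 60 + 20) = 2120.
Frame index = 2120 × 30 + 29 = 63629.

63629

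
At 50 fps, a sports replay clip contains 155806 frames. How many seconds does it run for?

Running time = 155806 / (50) = 3116.12 s.

3116.12 seconds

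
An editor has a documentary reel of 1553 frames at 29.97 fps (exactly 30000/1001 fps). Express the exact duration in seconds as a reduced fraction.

Running time = 1553 ÷ (30000/1001) = 1553 × 1001/30000 = 1554553/30000 s.

1554553/30000 seconds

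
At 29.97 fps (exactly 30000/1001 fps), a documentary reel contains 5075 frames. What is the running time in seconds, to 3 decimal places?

Running time = 5075 × 1001/30000 = 203203/1200 s ≈ 169.336 s.

169.336 seconds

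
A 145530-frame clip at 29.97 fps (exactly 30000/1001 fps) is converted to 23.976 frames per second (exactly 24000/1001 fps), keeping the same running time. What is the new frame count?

116424 frames

Target frames = source frames × (target rate / source rate) = 145530 × (24000/1001)/(30000/1001) = 145530 × 4/5 = 116424.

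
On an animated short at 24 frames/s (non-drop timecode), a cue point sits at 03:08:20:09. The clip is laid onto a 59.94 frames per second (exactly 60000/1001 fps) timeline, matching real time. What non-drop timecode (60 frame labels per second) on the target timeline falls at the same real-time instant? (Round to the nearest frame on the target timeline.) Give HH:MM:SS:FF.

03:08:09:05

Source frame index: (3×3600 + 8×60 + 20) × 24 + 9 = 271209.
Real time: 271209 / (24) = 90403/8 s.
Target frame: (90403/8) × (60000/1001) = 678022500/1001 ≈ 677345.155 → 677345.
At 60 labels/s: frame 677345 → 03:08:09:05.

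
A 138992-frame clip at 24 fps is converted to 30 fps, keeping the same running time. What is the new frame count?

173740 frames

Target frames = source frames × (target rate / source rate) = 138992 × (30)/(24) = 138992 × 5/4 = 173740.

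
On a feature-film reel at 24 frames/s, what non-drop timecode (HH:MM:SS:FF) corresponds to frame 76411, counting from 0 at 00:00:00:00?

00:53:03:19

76411 ÷ 24 = 3183 full seconds, remainder 19 frames.
3183 s = 0 h 53 min 3 s.
Timecode: 00:53:03:19.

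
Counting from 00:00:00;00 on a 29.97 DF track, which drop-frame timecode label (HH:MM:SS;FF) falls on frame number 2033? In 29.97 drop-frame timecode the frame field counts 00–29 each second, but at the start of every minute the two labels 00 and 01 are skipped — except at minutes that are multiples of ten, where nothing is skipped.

Ten DF minutes hold 17982 frames, so frame 2033 lies in block 0 (frames 0–17981) with 2033 frames into that block.
The block's first minute is 1800 frames and the rest 1798 each; 2033 frames reaches minute 1, so 0 × 18 + 1 × 2 = 2 labels have been skipped so far.
Adding those back, label number 2033 + 2 = 2035 at 30 labels/s is 67 s + 25 f = 0 h 1 min 7 s frame 25, i.e. 00:01:07;25.

00:01:07;25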